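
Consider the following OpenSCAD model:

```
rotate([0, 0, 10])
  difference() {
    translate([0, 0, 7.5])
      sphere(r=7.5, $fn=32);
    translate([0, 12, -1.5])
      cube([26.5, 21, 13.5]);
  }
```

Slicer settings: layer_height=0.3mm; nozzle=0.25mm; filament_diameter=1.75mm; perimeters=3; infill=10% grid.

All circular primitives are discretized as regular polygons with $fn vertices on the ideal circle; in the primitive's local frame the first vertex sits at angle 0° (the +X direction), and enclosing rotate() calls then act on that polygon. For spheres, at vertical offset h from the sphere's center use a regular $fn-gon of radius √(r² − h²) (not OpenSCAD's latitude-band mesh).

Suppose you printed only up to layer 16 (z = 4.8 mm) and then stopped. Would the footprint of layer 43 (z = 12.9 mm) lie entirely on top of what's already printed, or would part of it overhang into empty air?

entirely on top

Compare the two slices. At z = 4.8: the sphere: section is a regular 32-gon, circumradius = √(r²−h²) = √(7.5²−2.7²) = 6.997 (area = (32/2)·6.997²·sin(360°/32) = 152.83 mm²); the cube at (0, 12) is present — its section is the full 26.5×21 rectangle (area 556.50 mm²); Subtracting the remaining from the first: starting from the r=7.5 sphere (152.83 mm²), the 26.5×21 cube at (0, 12) misses the remaining region (no effect) — area = 152.83 mm²; (rotated 10° about Z; rotation is an isometry so areas/perimeters/island counts are preserved). At z = 12.9: the sphere: section is a regular 32-gon, circumradius = √(r²−h²) = √(7.5²−5.4²) = 5.205 (area = (32/2)·5.205²·sin(360°/32) = 84.56 mm²); the cube at (0, 12) is absent (z outside [-1.5, 12]); Taking the first minus the rest: none of the subtracted shapes is present at this height, so the r=7.5 sphere is unchanged — area = 84.56 mm²; (rotated 10° about Z; rotation is an isometry so areas/perimeters/island counts are preserved). Checking containment: the cross-section at z = 12.9 is a subset of the cross-section at z = 4.8.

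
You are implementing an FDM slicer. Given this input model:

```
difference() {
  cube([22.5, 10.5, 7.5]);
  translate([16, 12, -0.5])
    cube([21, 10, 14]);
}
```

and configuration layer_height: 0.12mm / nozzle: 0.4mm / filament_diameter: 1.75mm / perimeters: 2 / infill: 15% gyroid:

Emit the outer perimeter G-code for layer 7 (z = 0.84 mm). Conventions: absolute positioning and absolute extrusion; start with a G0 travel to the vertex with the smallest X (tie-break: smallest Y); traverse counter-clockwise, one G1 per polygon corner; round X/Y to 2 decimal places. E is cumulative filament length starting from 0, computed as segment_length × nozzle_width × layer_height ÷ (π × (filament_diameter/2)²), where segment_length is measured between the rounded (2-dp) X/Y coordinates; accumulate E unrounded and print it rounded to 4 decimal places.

G0 X0.00 Y0.00 Z0.84
G1 X22.50 Y0.00 E0.4490
G1 X22.50 Y10.50 E0.6586
G1 X0.00 Y10.50 E1.1076
G1 X0.00 Y0.00 E1.3171

At z = 0.84 mm: the cube is present — its section is the full 22.5×10.5 rectangle; the 21×10 cube at (16, 12) contributes its full rectangle; Subtracting the remaining from the first: starting from the 22.5×10.5 cube, the 21×10 cube at (16, 12) misses the remaining region (no effect) — 1 connected region. The outline is a single polygon with 4 vertices. Extrusion per mm of travel: 0.4 × 0.12 / (π × 0.875²) = 0.019956. Accumulating E over each segment gives final E = 1.3171.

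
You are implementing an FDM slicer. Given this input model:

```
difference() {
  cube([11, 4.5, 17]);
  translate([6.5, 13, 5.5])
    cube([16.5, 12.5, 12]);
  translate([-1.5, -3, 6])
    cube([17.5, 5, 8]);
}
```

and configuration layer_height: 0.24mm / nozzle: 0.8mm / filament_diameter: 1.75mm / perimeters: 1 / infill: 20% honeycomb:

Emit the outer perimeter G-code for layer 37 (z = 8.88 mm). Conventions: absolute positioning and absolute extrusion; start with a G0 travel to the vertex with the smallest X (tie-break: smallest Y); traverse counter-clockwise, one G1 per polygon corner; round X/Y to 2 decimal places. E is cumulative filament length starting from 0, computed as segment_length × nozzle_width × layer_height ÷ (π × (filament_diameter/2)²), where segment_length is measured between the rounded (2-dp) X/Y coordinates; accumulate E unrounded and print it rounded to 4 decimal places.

At z = 8.88 mm: the cube is present — its section is the full 11×4.5 rectangle; the cube at (6.5, 13) (footprint 16.5×12.5) is included at this height; the 17.5×5 cube at (-1.5, -3) contributes its full rectangle; Taking the first minus the rest: starting from the 11×4.5 cube, the 16.5×12.5 cube at (6.5, 13) misses the remaining region (no effect); the 17.5×5 cube at (-1.5, -3) partially overlaps it — only the 22.00 mm² overlap (of its 87.50 mm²) is removed, clipping the outline — 1 connected region. The outline is a single polygon with 4 vertices. Extrusion per mm of travel: 0.8 × 0.24 / (π × 0.875²) = 0.079824. Accumulating E over each segment gives final E = 2.1553.

G0 X0.00 Y2.00 Z8.88
G1 X11.00 Y2.00 E0.8781
G1 X11.00 Y4.50 E1.0776
G1 X0.00 Y4.50 E1.9557
G1 X0.00 Y2.00 E2.1553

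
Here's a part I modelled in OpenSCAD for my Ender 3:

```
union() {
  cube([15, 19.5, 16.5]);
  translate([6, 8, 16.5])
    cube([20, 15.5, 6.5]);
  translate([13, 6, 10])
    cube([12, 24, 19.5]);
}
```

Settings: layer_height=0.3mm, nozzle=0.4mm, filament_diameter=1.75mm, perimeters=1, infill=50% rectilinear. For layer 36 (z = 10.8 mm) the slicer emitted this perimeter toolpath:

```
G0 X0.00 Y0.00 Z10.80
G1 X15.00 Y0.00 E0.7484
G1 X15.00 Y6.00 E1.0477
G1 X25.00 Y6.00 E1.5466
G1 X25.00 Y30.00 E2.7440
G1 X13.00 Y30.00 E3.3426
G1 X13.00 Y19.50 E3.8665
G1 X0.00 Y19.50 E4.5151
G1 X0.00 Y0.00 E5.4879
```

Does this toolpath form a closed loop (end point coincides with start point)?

yes

Start point (G0): (0.00, 0.00). End point (last G1): the path returns to the start — closed.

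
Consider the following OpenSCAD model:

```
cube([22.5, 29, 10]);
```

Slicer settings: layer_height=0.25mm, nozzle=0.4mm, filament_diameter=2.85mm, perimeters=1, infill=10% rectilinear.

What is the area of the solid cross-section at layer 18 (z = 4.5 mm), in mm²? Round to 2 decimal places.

652.50 mm²

At z = 4.5 mm: the cube (footprint 22.5×29) is included at this height (area 652.50 mm²). Overall, the cross-section is a single solid region. Net area = 652.50 mm².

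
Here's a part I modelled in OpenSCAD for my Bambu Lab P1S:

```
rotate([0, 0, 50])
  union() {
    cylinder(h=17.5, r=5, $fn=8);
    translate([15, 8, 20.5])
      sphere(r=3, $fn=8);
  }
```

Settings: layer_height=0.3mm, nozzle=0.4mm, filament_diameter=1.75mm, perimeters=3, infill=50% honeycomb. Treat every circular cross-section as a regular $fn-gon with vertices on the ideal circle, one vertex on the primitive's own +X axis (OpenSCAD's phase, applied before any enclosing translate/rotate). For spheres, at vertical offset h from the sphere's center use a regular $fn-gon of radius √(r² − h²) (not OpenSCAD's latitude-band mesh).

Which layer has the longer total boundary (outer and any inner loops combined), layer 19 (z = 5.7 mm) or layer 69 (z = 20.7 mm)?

Layer 19 (z = 5.7): the cylinder: section is a regular 8-gon, circumradius r=5 (perimeter = 2·8·5.000·sin(180°/8) = 30.61 mm); the sphere at (15, 8) is not intersected at this z (|z−center|=14.800 > r=3); Combining (union): only the r=5 cylinder is present, so the union is just that shape — boundary = 30.61 mm; (whole slice rotated 50° about Z — lengths, areas and connectivity unchanged). So its perimeter = 30.61 mm. Layer 69 (z = 20.7): the cylinder does not reach this height (z outside [0, 17.5]); the r=3 sphere at (15, 8) slices to a regular 8-gon of circumradius 2.993 (√(r²−h²) with h=0.2 from center) (perimeter = 2·8·2.993·sin(180°/8) = 18.33 mm); Merging all regions: only the r=3 sphere at (15, 8) is present, so the union is just that shape — boundary = 18.33 mm; (rotated 50° about Z; rotation is an isometry so areas/perimeters/island counts are preserved). So its perimeter = 18.33 mm. Layer 19 is larger (30.61 vs 18.33 mm).

layer 19 (z = 5.7 mm)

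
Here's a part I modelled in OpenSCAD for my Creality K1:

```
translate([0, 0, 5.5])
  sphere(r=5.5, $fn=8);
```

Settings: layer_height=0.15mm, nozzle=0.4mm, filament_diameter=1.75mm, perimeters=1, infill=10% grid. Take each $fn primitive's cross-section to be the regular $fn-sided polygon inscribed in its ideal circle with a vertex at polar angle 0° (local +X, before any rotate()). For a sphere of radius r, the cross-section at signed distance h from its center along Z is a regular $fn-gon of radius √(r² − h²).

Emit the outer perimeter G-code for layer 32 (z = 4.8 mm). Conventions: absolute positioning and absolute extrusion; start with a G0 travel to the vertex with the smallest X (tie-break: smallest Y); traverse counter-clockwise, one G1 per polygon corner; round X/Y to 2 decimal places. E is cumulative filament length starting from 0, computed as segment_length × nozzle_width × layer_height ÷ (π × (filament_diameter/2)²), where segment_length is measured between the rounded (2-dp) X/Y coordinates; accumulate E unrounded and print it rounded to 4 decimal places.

G0 X-5.46 Y0.00 Z4.80
G1 X-3.86 Y-3.86 E0.1042
G1 X0.00 Y-5.46 E0.2085
G1 X3.86 Y-3.86 E0.3127
G1 X5.46 Y0.00 E0.4169
G1 X3.86 Y3.86 E0.5212
G1 X0.00 Y5.46 E0.6254
G1 X-3.86 Y3.86 E0.7296
G1 X-5.46 Y0.00 E0.8339

At z = 4.8 mm: the sphere: section is a regular 8-gon, circumradius = √(r²−h²) = √(5.5²−0.7²) = 5.455. The outline is a single polygon with 8 vertices. Extrusion per mm of travel: 0.4 × 0.15 / (π × 0.875²) = 0.024945. Accumulating E over each segment gives final E = 0.8339.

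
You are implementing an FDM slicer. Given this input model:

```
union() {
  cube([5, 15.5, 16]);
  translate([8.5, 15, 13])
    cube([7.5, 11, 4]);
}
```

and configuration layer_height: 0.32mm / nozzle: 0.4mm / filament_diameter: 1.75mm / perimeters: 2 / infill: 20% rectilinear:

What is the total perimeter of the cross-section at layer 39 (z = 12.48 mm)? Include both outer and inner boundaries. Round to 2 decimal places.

41.00 mm

At z = 12.48 mm: the 5×15.5 cube contributes its full rectangle (perimeter 41.00 mm); the cube at (8.5, 15) does not reach this height (z outside [13, 17]); Taking the union: only the 5×15.5 cube is present, so the union is just that shape — boundary = 41.00 mm. Overall, the cross-section is a single solid region. Total boundary length (outer) = 41.00 mm.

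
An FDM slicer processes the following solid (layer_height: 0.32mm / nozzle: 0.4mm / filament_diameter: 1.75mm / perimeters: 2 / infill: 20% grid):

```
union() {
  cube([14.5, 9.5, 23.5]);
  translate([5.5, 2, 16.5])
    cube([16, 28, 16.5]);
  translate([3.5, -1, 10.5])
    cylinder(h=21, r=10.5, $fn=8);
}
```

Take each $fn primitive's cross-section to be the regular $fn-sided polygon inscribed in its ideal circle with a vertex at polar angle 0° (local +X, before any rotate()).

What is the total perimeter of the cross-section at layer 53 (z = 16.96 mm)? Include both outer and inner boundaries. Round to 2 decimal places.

126.88 mm

At z = 16.96 mm: the cube is present — its section is the full 14.5×9.5 rectangle (perimeter 48.00 mm); the 16×28 cube at (5.5, 2) contributes its full rectangle (perimeter 88.00 mm); the cylinder at (3.5, -1): section is a regular 8-gon, circumradius r=10.5 (perimeter = 2·8·10.500·sin(180°/8) = 64.29 mm); Combining (union): the regions partially overlap (shared area 165.88 mm²), so the edge portions inside another operand are dropped and the merged outline is re-measured after clipping — boundary = 126.88 mm. Overall, the cross-section is a single solid region. Total boundary length (outer) = 126.88 mm.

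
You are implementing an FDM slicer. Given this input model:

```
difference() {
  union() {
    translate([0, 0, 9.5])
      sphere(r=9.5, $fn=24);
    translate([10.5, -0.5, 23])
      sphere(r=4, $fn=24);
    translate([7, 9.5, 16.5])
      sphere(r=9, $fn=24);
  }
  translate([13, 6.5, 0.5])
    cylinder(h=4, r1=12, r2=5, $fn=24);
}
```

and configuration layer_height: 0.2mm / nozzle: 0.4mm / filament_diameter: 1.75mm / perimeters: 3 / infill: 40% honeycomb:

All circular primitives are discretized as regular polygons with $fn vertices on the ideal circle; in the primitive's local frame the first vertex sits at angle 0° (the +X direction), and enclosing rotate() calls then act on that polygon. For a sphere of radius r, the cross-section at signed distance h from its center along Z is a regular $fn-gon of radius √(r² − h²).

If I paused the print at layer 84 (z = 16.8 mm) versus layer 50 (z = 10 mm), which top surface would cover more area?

Layer 84 (z = 16.8): the r=9.5 sphere contributes a regular 24-gon of circumradius √(9.5²−7.3²) = 6.079 (area = (24/2)·6.079²·sin(360°/24) = 114.79 mm²); the sphere at (10.5, -0.5) does not reach this height (|z−center|=6.200 > r=4); the r=9 sphere at (7, 9.5) contributes a regular 24-gon of circumradius √(9²−0.3²) = 8.995 (area = (24/2)·8.995²·sin(360°/24) = 251.29 mm²); Merging all regions: the regions partially overlap — summed areas 366.08 mm² minus the doubly-counted overlap 19.59 mm² gives 346.50 mm² — area = 346.50 mm²; the cone at (13, 6.5) is not intersected at this z (z outside [0.5, 4.5]); Subtracting the remaining from the first: none of the subtracted shapes is present at this height, so the result so far is unchanged — area = 346.50 mm². So its area = 346.50 mm². Layer 50 (z = 10): the r=9.5 sphere contributes a regular 24-gon of circumradius √(9.5²−0.5²) = 9.487 (area = (24/2)·9.487²·sin(360°/24) = 279.52 mm²); the sphere at (10.5, -0.5) does not reach this height (|z−center|=13.000 > r=4); the sphere at (7, 9.5): section is a regular 24-gon, circumradius = √(r²−h²) = √(9²−6.5²) = 6.225 (area = (24/2)·6.225²·sin(360°/24) = 120.35 mm²); Taking the union: the regions partially overlap — summed areas 399.88 mm² minus the doubly-counted overlap 25.97 mm² gives 373.91 mm² — area = 373.91 mm²; the cone at (13, 6.5) is not intersected at this z (z outside [0.5, 4.5]); Taking the first minus the rest: none of the subtracted shapes is present at this height, so the result so far is unchanged — area = 373.91 mm². So its area = 373.91 mm². Layer 50 is larger (373.91 vs 346.50 mm²).

layer 50 (z = 10 mm)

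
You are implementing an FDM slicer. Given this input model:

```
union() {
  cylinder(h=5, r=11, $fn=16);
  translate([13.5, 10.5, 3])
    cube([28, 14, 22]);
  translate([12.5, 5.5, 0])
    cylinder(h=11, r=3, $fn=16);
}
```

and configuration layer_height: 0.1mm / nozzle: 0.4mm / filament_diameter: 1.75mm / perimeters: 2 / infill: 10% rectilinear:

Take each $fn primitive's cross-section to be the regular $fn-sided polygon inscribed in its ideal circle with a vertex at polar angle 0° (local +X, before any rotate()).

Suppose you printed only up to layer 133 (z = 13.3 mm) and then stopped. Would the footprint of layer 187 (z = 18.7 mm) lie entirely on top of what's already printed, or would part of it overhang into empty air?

entirely on top

Compare the two slices. At z = 13.3: the cylinder is not intersected at this z (z outside [0, 5]); the cube at (13.5, 10.5) (footprint 28×14) is included at this height (area 392.00 mm²); the cylinder at (12.5, 5.5) is absent (z outside [0, 11]); Combining (union): only the 28×14 cube at (13.5, 10.5) is present, so the union is just that shape — area = 392.00 mm². At z = 18.7: the cylinder is not intersected at this z (z outside [0, 5]); the cube at (13.5, 10.5) (footprint 28×14) is included at this height (area 392.00 mm²); the cylinder at (12.5, 5.5) is not intersected at this z (z outside [0, 11]); Taking the union: only the 28×14 cube at (13.5, 10.5) is present, so the union is just that shape — area = 392.00 mm². Checking containment: the cross-section at z = 18.7 is a subset of the cross-section at z = 13.3.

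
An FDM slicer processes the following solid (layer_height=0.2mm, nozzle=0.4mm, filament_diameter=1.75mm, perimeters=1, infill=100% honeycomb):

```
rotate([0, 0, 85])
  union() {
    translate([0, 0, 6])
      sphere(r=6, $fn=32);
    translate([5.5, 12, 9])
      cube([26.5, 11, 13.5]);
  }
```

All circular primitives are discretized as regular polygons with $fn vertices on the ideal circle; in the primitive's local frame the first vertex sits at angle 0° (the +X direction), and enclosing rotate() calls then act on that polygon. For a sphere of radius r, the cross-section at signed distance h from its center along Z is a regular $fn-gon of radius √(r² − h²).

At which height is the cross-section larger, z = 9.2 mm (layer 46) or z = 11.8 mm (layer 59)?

layer 46 (z = 9.2 mm)

Layer 46 (z = 9.2): the r=6 sphere slices to a regular 32-gon of circumradius 5.075 (√(r²−h²) with h=3.2 from center) (area = (32/2)·5.075²·sin(360°/32) = 80.41 mm²); the 26.5×11 cube at (5.5, 12) contributes its full rectangle (area 291.50 mm²); Taking the union: the 2 present regions are separate (no shared area or edge), so areas and boundary lengths simply add and each stays a separate island — area = 371.91 mm²; (rotated 85° about Z; rotation is an isometry so areas/perimeters/island counts are preserved). So its area = 371.91 mm². Layer 59 (z = 11.8): the r=6 sphere contributes a regular 32-gon of circumradius √(6²−5.8²) = 1.536 (area = (32/2)·1.536²·sin(360°/32) = 7.37 mm²); the cube at (5.5, 12) (footprint 26.5×11) is included at this height (area 291.50 mm²); Combining (union): the 2 present regions are separate (no shared area or edge), so areas and boundary lengths simply add and each stays a separate island — area = 298.87 mm²; (whole slice rotated 85° about Z — lengths, areas and connectivity unchanged). So its area = 298.87 mm². Layer 46 is larger (371.91 vs 298.87 mm²).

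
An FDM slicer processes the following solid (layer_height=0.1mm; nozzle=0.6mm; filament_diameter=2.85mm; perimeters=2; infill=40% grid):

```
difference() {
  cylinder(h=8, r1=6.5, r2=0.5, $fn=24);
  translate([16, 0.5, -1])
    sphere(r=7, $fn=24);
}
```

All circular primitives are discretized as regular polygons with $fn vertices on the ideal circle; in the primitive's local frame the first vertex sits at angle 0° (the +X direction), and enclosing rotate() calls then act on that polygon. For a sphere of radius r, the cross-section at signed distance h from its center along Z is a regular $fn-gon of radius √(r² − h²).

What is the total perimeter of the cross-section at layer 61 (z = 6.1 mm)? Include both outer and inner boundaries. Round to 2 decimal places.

At z = 6.1 mm: the cone (r1=6.5→r2=0.5) has section circumradius 1.925 here — a regular 24-gon (perimeter = 2·24·1.925·sin(180°/24) = 12.06 mm); the sphere at (16, 0.5) is absent (|z−center|=7.100 > r=7); Subtracting the remaining from the first: none of the subtracted shapes is present at this height, so the cone is unchanged — boundary = 12.06 mm. Overall, the cross-section is a single solid region. Total boundary length (outer) = 12.06 mm.

12.06 mm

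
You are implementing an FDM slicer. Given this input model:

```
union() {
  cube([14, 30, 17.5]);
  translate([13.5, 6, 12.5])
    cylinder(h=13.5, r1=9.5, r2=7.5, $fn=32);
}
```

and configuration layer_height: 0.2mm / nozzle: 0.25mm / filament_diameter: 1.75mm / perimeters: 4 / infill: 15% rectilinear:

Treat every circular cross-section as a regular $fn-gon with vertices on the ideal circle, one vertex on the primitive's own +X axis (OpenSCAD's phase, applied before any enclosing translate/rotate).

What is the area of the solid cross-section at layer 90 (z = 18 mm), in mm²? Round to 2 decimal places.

235.46 mm²

At z = 18 mm: the cube does not reach this height (z outside [0, 17.5]); the cone at (13.5, 6) contributes a regular 32-gon of circumradius 8.685 (interpolated between r1=9.5 and r2=7.5 at t=0.407) (area = (32/2)·8.685²·sin(360°/32) = 235.46 mm²); Combining (union): only the cone at (13.5, 6) is present, so the union is just that shape — area = 235.46 mm². Overall, the cross-section is a single solid region. Net area = 235.46 mm².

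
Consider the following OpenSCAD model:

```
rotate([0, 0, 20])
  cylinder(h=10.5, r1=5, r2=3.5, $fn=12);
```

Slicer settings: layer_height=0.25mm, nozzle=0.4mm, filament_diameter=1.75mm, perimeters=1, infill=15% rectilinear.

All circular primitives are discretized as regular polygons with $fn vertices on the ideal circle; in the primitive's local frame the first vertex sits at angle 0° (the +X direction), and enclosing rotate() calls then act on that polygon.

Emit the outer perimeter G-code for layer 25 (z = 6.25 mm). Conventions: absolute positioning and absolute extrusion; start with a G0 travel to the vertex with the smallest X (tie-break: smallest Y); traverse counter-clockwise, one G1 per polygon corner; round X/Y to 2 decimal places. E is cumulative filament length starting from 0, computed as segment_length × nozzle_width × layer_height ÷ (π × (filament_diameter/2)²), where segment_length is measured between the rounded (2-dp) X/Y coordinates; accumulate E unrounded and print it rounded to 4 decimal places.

At z = 6.25 mm: the cone: at t=0.595 of its height the radius interpolates to r₁+(r₂−r₁)t = 4.107, giving a regular 12-gon of that circumradius; (rotated 20° about Z; rotation is an isometry so areas/perimeters/island counts are preserved). The outline is a single polygon with 12 vertices. Extrusion per mm of travel: 0.4 × 0.25 / (π × 0.875²) = 0.041575. Accumulating E over each segment gives final E = 1.0604.

G0 X-4.04 Y0.71 Z6.25
G1 X-3.86 Y-1.40 E0.0880
G1 X-2.64 Y-3.15 E0.1767
G1 X-0.71 Y-4.04 E0.2651
G1 X1.40 Y-3.86 E0.3531
G1 X3.15 Y-2.64 E0.4418
G1 X4.04 Y-0.71 E0.5302
G1 X3.86 Y1.40 E0.6182
G1 X2.64 Y3.15 E0.7069
G1 X0.71 Y4.04 E0.7953
G1 X-1.40 Y3.86 E0.8833
G1 X-3.15 Y2.64 E0.9720
G1 X-4.04 Y0.71 E1.0604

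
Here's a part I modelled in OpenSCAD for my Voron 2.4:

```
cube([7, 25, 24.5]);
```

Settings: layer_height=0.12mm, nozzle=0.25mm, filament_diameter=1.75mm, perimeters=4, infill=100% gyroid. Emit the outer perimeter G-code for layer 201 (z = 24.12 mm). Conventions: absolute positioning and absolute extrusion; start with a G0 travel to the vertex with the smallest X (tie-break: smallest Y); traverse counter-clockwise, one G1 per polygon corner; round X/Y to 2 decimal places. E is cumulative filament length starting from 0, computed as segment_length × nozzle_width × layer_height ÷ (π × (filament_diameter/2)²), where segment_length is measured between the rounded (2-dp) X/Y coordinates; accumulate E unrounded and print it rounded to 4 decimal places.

At z = 24.12 mm: the cube is present — its section is the full 7×25 rectangle. The outline is a single polygon with 4 vertices. Extrusion per mm of travel: 0.25 × 0.12 / (π × 0.875²) = 0.012473. Accumulating E over each segment gives final E = 0.7982.

G0 X0.00 Y0.00 Z24.12
G1 X7.00 Y0.00 E0.0873
G1 X7.00 Y25.00 E0.3991
G1 X0.00 Y25.00 E0.4864
G1 X0.00 Y0.00 E0.7982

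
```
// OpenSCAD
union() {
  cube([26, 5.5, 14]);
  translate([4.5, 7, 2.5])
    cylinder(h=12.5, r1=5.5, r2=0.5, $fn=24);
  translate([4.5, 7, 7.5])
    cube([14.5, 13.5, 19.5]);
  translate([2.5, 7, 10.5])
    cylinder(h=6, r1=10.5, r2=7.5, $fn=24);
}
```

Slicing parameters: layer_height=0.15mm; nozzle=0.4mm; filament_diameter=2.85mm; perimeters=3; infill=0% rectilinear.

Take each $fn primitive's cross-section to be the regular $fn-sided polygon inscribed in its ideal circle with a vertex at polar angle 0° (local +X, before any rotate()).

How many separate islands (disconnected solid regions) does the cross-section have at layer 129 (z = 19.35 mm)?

At z = 19.35 mm: the cube is not intersected at this z (z outside [0, 14]); the cone at (4.5, 7) does not reach this height (z outside [2.5, 15]); the cube at (4.5, 7) (footprint 14.5×13.5) is included at this height; the cone at (2.5, 7) does not reach this height (z outside [10.5, 16.5]); Combining (union): only the 14.5×13.5 cube at (4.5, 7) is present, so the union is just that shape — 1 connected region. Overall, the cross-section is a single solid region. Island count = 1.

1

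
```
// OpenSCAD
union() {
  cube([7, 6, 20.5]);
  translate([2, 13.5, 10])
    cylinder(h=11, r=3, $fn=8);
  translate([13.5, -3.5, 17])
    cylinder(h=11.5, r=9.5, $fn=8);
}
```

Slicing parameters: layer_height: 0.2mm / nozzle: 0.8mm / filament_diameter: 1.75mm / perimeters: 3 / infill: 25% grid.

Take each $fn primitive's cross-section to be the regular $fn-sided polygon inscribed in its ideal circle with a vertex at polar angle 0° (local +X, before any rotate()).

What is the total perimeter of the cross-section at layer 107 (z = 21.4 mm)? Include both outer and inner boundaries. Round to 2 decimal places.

At z = 21.4 mm: the cube is not intersected at this z (z outside [0, 20.5]); the cylinder at (2, 13.5) is not intersected at this z (z outside [10, 21]); the cylinder at (13.5, -3.5): section is a regular 8-gon, circumradius r=9.5 (perimeter = 2·8·9.500·sin(180°/8) = 58.17 mm); Merging all regions: only the r=9.5 cylinder at (13.5, -3.5) is present, so the union is just that shape — boundary = 58.17 mm. Overall, the cross-section is a single solid region. Total boundary length (outer) = 58.17 mm.

58.17 mm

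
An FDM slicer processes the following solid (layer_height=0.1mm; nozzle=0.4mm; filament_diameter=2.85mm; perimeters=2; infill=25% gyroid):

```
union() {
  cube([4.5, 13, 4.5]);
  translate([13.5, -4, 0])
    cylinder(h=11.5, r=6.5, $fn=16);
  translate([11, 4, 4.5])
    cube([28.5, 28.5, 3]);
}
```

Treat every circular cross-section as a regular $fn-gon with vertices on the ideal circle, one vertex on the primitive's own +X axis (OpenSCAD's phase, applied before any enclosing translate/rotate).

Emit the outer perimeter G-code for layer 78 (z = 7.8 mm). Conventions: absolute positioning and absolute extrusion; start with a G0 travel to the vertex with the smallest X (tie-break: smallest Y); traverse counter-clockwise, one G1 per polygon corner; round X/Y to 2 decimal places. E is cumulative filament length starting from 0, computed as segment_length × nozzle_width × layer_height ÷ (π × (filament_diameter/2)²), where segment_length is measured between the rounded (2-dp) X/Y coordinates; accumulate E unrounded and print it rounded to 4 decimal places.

At z = 7.8 mm: the cube is absent (z outside [0, 4.5]); the r=6.5 cylinder at (13.5, -4) contributes a regular 16-gon of circumradius 6.5; the cube at (11, 4) is not intersected at this z (z outside [4.5, 7.5]); Taking the union: only the r=6.5 cylinder at (13.5, -4) is present, so the union is just that shape — 1 connected region. The outline is a single polygon with 16 vertices. Extrusion per mm of travel: 0.4 × 0.1 / (π × 1.425²) = 0.006270. Accumulating E over each segment gives final E = 0.2546.

G0 X7.00 Y-4.00 Z7.80
G1 X7.49 Y-6.49 E0.0159
G1 X8.90 Y-8.60 E0.0318
G1 X11.01 Y-10.01 E0.0477
G1 X13.50 Y-10.50 E0.0636
G1 X15.99 Y-10.01 E0.0796
G1 X18.10 Y-8.60 E0.0955
G1 X19.51 Y-6.49 E0.1114
G1 X20.00 Y-4.00 E0.1273
G1 X19.51 Y-1.51 E0.1432
G1 X18.10 Y0.60 E0.1591
G1 X15.99 Y2.01 E0.1750
G1 X13.50 Y2.50 E0.1909
G1 X11.01 Y2.01 E0.2069
G1 X8.90 Y0.60 E0.2228
G1 X7.49 Y-1.51 E0.2387
G1 X7.00 Y-4.00 E0.2546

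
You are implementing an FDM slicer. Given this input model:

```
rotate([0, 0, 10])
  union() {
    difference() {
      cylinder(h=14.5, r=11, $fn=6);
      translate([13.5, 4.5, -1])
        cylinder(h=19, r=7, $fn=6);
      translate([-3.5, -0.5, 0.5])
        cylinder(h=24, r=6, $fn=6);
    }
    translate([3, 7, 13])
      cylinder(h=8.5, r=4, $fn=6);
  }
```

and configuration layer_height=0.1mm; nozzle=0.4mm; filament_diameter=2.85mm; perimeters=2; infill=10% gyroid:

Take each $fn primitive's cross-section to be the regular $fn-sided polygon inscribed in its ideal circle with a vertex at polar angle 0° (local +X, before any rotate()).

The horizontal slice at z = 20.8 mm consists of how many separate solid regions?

At z = 20.8 mm: the cylinder does not reach this height (z outside [0, 14.5]); the cylinder at (13.5, 4.5) does not reach this height (z outside [-1, 18]); the cylinder at (-3.5, -0.5): section is a regular 6-gon, circumradius r=6; Subtracting the remaining from the first: the first operand is absent here, so nothing remains; the cylinder at (3, 7): section is a regular 6-gon, circumradius r=4; Taking the union: only the r=4 cylinder at (3, 7) is present, so the union is just that shape — 1 connected region; (rotated 10° about Z; rotation is an isometry so areas/perimeters/island counts are preserved). The result has 1 disconnected region.

1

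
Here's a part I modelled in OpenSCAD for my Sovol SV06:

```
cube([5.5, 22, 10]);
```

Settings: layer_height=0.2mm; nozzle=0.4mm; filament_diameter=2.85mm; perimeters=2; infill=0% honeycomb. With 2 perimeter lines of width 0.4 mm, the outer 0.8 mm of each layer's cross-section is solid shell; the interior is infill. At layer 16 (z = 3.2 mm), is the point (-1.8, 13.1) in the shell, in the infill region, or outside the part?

outside

At z = 3.2 mm: the cube (footprint 5.5×22) is included at this height. Overall, the cross-section is a single solid region. The nearest boundary edge runs (0.00, 22.00)→(0.00, 0.00); distance from the point to it = 1.80 mm. The point is not inside any of the regions above, so it lies outside the cross-section (1.80 mm from the nearest boundary).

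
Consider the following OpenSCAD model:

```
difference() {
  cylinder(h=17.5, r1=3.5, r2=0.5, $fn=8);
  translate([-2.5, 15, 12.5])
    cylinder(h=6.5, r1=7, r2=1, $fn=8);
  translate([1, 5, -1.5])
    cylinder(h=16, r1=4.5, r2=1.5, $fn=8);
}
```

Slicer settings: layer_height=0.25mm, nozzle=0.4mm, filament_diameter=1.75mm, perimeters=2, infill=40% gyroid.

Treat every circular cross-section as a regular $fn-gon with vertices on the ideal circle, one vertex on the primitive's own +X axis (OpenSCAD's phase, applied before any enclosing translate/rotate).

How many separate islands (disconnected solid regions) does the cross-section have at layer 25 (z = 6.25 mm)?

At z = 6.25 mm: the cone contributes a regular 8-gon of circumradius 2.429 (interpolated between r1=3.5 and r2=0.5 at t=0.357); the cone at (-2.5, 15) does not reach this height (z outside [12.5, 19]); the cone at (1, 5): at t=0.484 of its height the radius interpolates to r₁+(r₂−r₁)t = 3.047, giving a regular 8-gon of that circumradius; Subtracting the remaining from the first: starting from the cone, the cone at (1, 5) partially overlaps it — only the 0.07 mm² overlap (of its 26.26 mm²) is removed, clipping the outline — 1 connected region. Overall, the cross-section is a single solid region. Island count = 1.

1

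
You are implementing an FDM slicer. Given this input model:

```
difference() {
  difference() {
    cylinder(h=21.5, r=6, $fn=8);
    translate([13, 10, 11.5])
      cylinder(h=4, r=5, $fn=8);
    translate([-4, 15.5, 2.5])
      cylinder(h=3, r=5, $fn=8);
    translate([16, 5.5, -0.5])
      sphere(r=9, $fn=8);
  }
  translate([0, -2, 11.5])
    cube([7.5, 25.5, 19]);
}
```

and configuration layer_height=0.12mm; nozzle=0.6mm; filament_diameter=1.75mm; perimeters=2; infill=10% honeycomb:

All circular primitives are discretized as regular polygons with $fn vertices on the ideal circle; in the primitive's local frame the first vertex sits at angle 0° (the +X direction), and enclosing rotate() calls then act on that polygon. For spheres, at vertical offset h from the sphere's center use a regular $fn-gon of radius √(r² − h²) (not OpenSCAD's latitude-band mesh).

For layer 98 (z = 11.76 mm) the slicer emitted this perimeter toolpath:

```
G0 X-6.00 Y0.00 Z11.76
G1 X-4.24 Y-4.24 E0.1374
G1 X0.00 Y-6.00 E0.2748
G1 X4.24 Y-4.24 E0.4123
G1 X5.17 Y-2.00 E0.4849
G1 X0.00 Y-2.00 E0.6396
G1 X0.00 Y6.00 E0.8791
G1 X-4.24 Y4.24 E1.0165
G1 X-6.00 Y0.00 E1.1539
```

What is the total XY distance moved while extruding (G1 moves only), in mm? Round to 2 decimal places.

Sum the Euclidean lengths of each G1 segment: total = 38.55 mm.

38.55 mm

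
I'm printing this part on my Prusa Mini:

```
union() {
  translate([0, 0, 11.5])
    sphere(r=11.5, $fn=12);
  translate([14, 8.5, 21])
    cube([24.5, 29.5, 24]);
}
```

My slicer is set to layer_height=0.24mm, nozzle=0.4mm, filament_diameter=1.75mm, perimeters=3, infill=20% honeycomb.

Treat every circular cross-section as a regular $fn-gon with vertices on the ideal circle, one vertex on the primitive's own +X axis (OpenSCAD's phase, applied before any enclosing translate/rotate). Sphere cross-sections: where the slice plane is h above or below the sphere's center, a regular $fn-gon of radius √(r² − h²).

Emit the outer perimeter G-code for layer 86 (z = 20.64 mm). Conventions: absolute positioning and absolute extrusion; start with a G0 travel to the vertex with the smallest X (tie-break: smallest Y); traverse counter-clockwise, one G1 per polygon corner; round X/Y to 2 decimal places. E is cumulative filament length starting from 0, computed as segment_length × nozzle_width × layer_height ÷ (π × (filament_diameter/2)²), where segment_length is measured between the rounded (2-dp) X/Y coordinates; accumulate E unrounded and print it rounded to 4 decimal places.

At z = 20.64 mm: the sphere: section is a regular 12-gon, circumradius = √(r²−h²) = √(11.5²−9.14²) = 6.979; the cube at (14, 8.5) is not intersected at this z (z outside [21, 45]); Taking the union: only the r=11.5 sphere is present, so the union is just that shape — 1 connected region. The outline is a single polygon with 12 vertices. Extrusion per mm of travel: 0.4 × 0.24 / (π × 0.875²) = 0.039912. Accumulating E over each segment gives final E = 1.7298.

G0 X-6.98 Y0.00 Z20.64
G1 X-6.04 Y-3.49 E0.1443
G1 X-3.49 Y-6.04 E0.2882
G1 X0.00 Y-6.98 E0.4324
G1 X3.49 Y-6.04 E0.5767
G1 X6.04 Y-3.49 E0.7206
G1 X6.98 Y0.00 E0.8649
G1 X6.04 Y3.49 E1.0092
G1 X3.49 Y6.04 E1.1531
G1 X0.00 Y6.98 E1.2973
G1 X-3.49 Y6.04 E1.4416
G1 X-6.04 Y3.49 E1.5855
G1 X-6.98 Y0.00 E1.7298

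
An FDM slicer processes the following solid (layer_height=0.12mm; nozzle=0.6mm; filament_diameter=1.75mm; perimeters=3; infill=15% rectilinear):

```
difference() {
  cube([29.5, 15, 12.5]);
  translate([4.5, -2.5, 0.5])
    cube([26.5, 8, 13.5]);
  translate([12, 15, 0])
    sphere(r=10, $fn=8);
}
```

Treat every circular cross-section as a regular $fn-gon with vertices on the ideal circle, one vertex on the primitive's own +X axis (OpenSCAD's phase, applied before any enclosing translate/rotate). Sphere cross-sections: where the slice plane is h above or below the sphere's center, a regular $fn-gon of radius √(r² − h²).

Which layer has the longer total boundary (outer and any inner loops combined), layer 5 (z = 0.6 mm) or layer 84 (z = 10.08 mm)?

Layer 5 (z = 0.6): the cube (footprint 29.5×15) is included at this height (perimeter 89.00 mm); the 26.5×8 cube at (4.5, -2.5) contributes its full rectangle (perimeter 69.00 mm); the sphere at (12, 15): section is a regular 8-gon, circumradius = √(r²−h²) = √(10²−0.6²) = 9.982 (perimeter = 2·8·9.982·sin(180°/8) = 61.12 mm); Taking the first minus the rest: starting from the 29.5×15 cube, the 26.5×8 cube at (4.5, -2.5) partially overlaps it — only the 137.50 mm² overlap (of its 212.00 mm²) is removed, clipping the outline; the r=10 sphere at (12, 15) partially overlaps it — only the 140.35 mm² overlap (of its 281.82 mm²) is removed, clipping the outline — boundary = 94.75 mm. So its perimeter = 94.75 mm. Layer 84 (z = 10.08): the cube (footprint 29.5×15) is included at this height (perimeter 89.00 mm); the cube at (4.5, -2.5) is present — its section is the full 26.5×8 rectangle (perimeter 69.00 mm); the sphere at (12, 15) is not intersected at this z (|z−center|=10.080 > r=10); After the difference (first − rest): starting from the 29.5×15 cube, the 26.5×8 cube at (4.5, -2.5) partially overlaps it — only the 137.50 mm² overlap (of its 212.00 mm²) is removed, clipping the outline — boundary = 89.00 mm. So its perimeter = 89.00 mm. Layer 5 is larger (94.75 vs 89.00 mm).

layer 5 (z = 0.6 mm)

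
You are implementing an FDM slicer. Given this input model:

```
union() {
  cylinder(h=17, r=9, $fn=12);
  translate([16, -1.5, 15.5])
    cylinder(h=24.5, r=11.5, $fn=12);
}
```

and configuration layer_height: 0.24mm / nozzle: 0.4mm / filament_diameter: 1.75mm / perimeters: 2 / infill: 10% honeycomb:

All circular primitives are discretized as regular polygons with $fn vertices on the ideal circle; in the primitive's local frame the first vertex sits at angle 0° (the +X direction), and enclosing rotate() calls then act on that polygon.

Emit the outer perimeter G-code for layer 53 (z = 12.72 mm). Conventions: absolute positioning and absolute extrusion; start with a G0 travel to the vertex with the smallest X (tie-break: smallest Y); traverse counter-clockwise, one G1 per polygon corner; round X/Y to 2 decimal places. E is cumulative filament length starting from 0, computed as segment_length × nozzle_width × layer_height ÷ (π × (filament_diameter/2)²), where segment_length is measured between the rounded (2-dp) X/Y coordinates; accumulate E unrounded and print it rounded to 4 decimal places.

At z = 12.72 mm: the r=9 cylinder gives a regular 12-gon of circumradius 9 (constant along its height); the cylinder at (16, -1.5) is not intersected at this z (z outside [15.5, 40]); Taking the union: only the r=9 cylinder is present, so the union is just that shape — 1 connected region. The outline is a single polygon with 12 vertices. Extrusion per mm of travel: 0.4 × 0.24 / (π × 0.875²) = 0.039912. Accumulating E over each segment gives final E = 2.2307.

G0 X-9.00 Y0.00 Z12.72
G1 X-7.79 Y-4.50 E0.1860
G1 X-4.50 Y-7.79 E0.3717
G1 X0.00 Y-9.00 E0.5577
G1 X4.50 Y-7.79 E0.7437
G1 X7.79 Y-4.50 E0.9294
G1 X9.00 Y0.00 E1.1153
G1 X7.79 Y4.50 E1.3013
G1 X4.50 Y7.79 E1.4870
G1 X0.00 Y9.00 E1.6730
G1 X-4.50 Y7.79 E1.8590
G1 X-7.79 Y4.50 E2.0447
G1 X-9.00 Y0.00 E2.2307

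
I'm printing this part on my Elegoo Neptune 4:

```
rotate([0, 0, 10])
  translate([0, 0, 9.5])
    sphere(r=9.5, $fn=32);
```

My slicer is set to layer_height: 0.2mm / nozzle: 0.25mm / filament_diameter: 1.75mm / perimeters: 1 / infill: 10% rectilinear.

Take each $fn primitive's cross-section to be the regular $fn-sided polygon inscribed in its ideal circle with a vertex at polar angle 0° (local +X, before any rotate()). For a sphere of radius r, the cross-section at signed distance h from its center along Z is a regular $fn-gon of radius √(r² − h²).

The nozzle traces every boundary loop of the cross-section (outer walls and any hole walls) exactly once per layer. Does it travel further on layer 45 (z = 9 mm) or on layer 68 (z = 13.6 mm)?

layer 45 (z = 9 mm)

Layer 45 (z = 9): the r=9.5 sphere contributes a regular 32-gon of circumradius √(9.5²−0.5²) = 9.487 (perimeter = 2·32·9.487·sin(180°/32) = 59.51 mm); (rotated 10° about Z; rotation is an isometry so areas/perimeters/island counts are preserved). So its perimeter = 59.51 mm. Layer 68 (z = 13.6): the r=9.5 sphere contributes a regular 32-gon of circumradius √(9.5²−4.1²) = 8.570 (perimeter = 2·32·8.570·sin(180°/32) = 53.76 mm); (rotated 10° about Z; rotation is an isometry so areas/perimeters/island counts are preserved). So its perimeter = 53.76 mm. Layer 45 is larger (59.51 vs 53.76 mm).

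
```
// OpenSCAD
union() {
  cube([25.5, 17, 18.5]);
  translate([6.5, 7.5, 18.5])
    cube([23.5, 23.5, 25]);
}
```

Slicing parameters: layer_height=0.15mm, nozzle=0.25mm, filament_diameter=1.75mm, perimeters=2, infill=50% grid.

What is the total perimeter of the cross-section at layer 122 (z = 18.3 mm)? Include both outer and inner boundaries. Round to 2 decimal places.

At z = 18.3 mm: the cube (footprint 25.5×17) is included at this height (perimeter 85.00 mm); the cube at (6.5, 7.5) does not reach this height (z outside [18.5, 43.5]); Merging all regions: only the 25.5×17 cube is present, so the union is just that shape — boundary = 85.00 mm. Overall, the cross-section is a single solid region. Total boundary length (outer) = 85.00 mm.

85.00 mm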